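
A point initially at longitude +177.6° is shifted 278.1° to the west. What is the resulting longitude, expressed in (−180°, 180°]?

-100.5°

Start at +177.6°; shift −278.1° → -100.5°.
-100.5° already lies in (−180°, 180°].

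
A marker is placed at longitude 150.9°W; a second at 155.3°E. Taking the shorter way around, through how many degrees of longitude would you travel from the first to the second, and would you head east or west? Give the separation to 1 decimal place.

53.8° west

Raw difference: 155.3 − -150.9 = 306.2°.
Normalise into (−180°, 180°]: 306.2° − 360° = -53.8°.
Negative ⇒ the second point lies to the west; separation 53.8°.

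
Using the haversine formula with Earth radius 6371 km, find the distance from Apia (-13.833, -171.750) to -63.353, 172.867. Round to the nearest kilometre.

5636 km

Δλ = 172.867 − -171.750 = 344.617°; wrapped into (−180°, 180°]: -15.383°.
Δφ = -63.353 − -13.833 = -49.520°.
a = sin²(Δφ/2) + cos φ₁ · cos φ₂ · sin²(Δλ/2) = 0.183210.
c = 2·atan2(√a, √(1−a)) = 0.88462 rad → d = 6371·c ≈ 5635.94 km.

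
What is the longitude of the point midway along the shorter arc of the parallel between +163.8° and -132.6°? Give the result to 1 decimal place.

Signed shortest Δλ from +163.8° to -132.6° is +63.6°.
Midpoint longitude = +163.8° + (+63.6°)/2 = +163.8° + 31.8° = +195.6°.
Normalise into (−180°, 180°]: -164.4°.
(The naïve average (+163.8 + -132.6)/2 = 15.6° is on the wrong side of the globe.)

-164.4°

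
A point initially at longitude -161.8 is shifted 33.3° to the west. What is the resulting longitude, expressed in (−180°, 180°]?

+164.9°

Start at -161.8°; shift −33.3° → -195.1°.
-195.1° lies outside (−180°, 180°]; add 360° → +164.9°.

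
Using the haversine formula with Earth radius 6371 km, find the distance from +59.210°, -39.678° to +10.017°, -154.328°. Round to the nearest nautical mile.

5613 nmi

Δλ = -154.328 − -39.678 = -114.650°.
Δφ = 10.017 − 59.210 = -49.193°.
a = sin²(Δφ/2) + cos φ₁ · cos φ₂ · sin²(Δλ/2) = 0.530410.
c = 2·atan2(√a, √(1−a)) = 1.63165 rad → d = 6371·c ≈ 10395.26 km ≈ 5612.99 nmi.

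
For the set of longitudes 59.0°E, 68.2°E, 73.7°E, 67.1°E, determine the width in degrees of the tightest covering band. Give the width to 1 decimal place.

Sort the longitudes: +59.0°, +67.1°, +68.2°, +73.7°.
Eastward gaps between consecutive values (wrapping around): 8.1°, 1.1°, 5.5°, 345.3°.
Largest gap = 345.3° ⇒ minimal covering band is its complement: 360° − 345.3° = 14.7°.
Band runs from +59.0° eastward to +73.7°.

14.7°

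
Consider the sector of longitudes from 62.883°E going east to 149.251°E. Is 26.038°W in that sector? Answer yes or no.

No

Band width going east from +62.883° to +149.251°: ((149.251 − 62.883) mod 360) = 86.368°.
Offset of -26.038° east of the west edge: ((-26.038 − 62.883) mod 360) = 271.079°.
271.079° > 86.368° ⇒ outside.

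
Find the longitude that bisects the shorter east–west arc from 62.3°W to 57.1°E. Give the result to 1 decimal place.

2.6°W

Signed shortest Δλ from -62.3° to +57.1° is +119.4°.
Midpoint longitude = -62.3° + (+119.4°)/2 = -62.3° + 59.7° = -2.6°.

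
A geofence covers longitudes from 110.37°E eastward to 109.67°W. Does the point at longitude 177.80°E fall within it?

Yes

Band width going east from +110.37° to -109.67°: ((-109.67 − 110.37) mod 360) = 139.96°.
Offset of +177.80° east of the west edge: ((177.80 − 110.37) mod 360) = 67.43°.
67.43° ≤ 139.96° ⇒ inside.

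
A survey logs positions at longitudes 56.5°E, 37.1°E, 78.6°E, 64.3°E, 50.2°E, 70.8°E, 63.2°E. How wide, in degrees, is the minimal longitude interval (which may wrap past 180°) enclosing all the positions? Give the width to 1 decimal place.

Sort the longitudes: +37.1°, +50.2°, +56.5°, +63.2°, +64.3°, +70.8°, +78.6°.
Eastward gaps between consecutive values (wrapping around): 13.1°, 6.3°, 6.7°, 1.1°, 6.5°, 7.8°, 318.5°.
Largest gap = 318.5° ⇒ minimal covering band is its complement: 360° − 318.5° = 41.5°.
Band runs from +37.1° eastward to +78.6°.

41.5°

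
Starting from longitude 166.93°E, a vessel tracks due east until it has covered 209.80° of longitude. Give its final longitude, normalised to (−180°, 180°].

16.73°E

Start at +166.93°; shift +209.80° → +376.73°.
+376.73° lies outside (−180°, 180°]; subtract 360° → +16.73°.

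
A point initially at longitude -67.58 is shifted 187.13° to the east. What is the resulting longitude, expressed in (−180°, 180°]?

+119.55°

Start at -67.58°; shift +187.13° → +119.55°.
+119.55° already lies in (−180°, 180°].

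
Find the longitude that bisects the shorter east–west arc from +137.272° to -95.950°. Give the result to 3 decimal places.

-159.339°

Signed shortest Δλ from +137.272° to -95.950° is +126.778°.
Midpoint longitude = +137.272° + (+126.778°)/2 = +137.272° + 63.389° = +200.661°.
Normalise into (−180°, 180°]: -159.339°.
(The naïve average (+137.272 + -95.950)/2 = 20.661° is on the wrong side of the globe.)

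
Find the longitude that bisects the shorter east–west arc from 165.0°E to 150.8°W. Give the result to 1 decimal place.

Signed shortest Δλ from +165.0° to -150.8° is +44.2°.
Midpoint longitude = +165.0° + (+44.2°)/2 = +165.0° + 22.1° = +187.1°.
Normalise into (−180°, 180°]: -172.9°.
(The naïve average (+165.0 + -150.8)/2 = 7.1° is on the wrong side of the globe.)

172.9°W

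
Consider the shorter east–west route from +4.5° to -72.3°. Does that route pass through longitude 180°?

Signed shortest Δλ = ((-72.3 − 4.5 + 180) mod 360) − 180 = -76.8°.
Going west by 76.8° from +4.5° reaches -72.3° without touching 180°.

No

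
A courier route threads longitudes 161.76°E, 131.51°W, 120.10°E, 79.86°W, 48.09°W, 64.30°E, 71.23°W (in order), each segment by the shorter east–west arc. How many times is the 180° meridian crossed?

3

Leg 1: +161.76° → -131.51°, shortest Δλ = 66.73° (east) — crosses 180°.
Leg 2: -131.51° → +120.10°, shortest Δλ = -108.39° (west) — crosses 180°.
Leg 3: +120.10° → -79.86°, shortest Δλ = 160.04° (east) — crosses 180°.
Leg 4: -79.86° → -48.09°, shortest Δλ = 31.77° (east) — does not cross 180°.
Leg 5: -48.09° → +64.30°, shortest Δλ = 112.39° (east) — does not cross 180°.
Leg 6: +64.30° → -71.23°, shortest Δλ = -135.53° (west) — does not cross 180°.
Total crossings: 3.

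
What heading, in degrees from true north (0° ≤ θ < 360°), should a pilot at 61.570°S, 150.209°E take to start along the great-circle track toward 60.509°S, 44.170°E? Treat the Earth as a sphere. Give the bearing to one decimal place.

Δλ = 44.170 − 150.209 = -106.039°.
θ = atan2( sin Δλ · cos φ₂ , cos φ₁ · sin φ₂ − sin φ₁ · cos φ₂ · cos Δλ )
  = atan2(-0.47312, -0.53401) = -138.460° → normalised to [0°, 360°): 221.540°.

221.5°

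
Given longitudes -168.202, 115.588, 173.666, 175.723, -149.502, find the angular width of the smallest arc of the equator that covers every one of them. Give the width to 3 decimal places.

Sort the longitudes: -168.202°, -149.502°, +115.588°, +173.666°, +175.723°.
Eastward gaps between consecutive values (wrapping around): 18.700°, 265.090°, 58.078°, 2.057°, 16.075°.
Largest gap = 265.090° ⇒ minimal covering band is its complement: 360° − 265.090° = 94.910°.
Band runs from +115.588° eastward to -149.502°, crossing the antimeridian.

94.910°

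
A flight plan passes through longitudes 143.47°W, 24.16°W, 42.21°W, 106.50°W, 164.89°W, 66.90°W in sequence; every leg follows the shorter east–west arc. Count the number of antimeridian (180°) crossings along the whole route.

Leg 1: -143.47° → -24.16°, shortest Δλ = 119.31° (east) — does not cross 180°.
Leg 2: -24.16° → -42.21°, shortest Δλ = -18.05° (west) — does not cross 180°.
Leg 3: -42.21° → -106.50°, shortest Δλ = -64.29° (west) — does not cross 180°.
Leg 4: -106.50° → -164.89°, shortest Δλ = -58.39° (west) — does not cross 180°.
Leg 5: -164.89° → -66.90°, shortest Δλ = 97.99° (east) — does not cross 180°.
Total crossings: 0.

0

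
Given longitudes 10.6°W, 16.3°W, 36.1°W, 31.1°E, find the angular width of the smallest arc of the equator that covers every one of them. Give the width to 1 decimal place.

Sort the longitudes: -36.1°, -16.3°, -10.6°, +31.1°.
Eastward gaps between consecutive values (wrapping around): 19.8°, 5.7°, 41.7°, 292.8°.
Largest gap = 292.8° ⇒ minimal covering band is its complement: 360° − 292.8° = 67.2°.
Band runs from -36.1° eastward to +31.1°.

67.2°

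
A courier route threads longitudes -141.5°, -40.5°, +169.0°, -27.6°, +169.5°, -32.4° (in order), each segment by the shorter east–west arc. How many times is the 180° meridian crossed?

4

Leg 1: -141.5° → -40.5°, shortest Δλ = 101.0° (east) — does not cross 180°.
Leg 2: -40.5° → +169.0°, shortest Δλ = -150.5° (west) — crosses 180°.
Leg 3: +169.0° → -27.6°, shortest Δλ = 163.4° (east) — crosses 180°.
Leg 4: -27.6° → +169.5°, shortest Δλ = -162.9° (west) — crosses 180°.
Leg 5: +169.5° → -32.4°, shortest Δλ = 158.1° (east) — crosses 180°.
Total crossings: 4.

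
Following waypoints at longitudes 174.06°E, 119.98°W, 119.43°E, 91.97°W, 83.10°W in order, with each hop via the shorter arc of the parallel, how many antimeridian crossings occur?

3

Leg 1: +174.06° → -119.98°, shortest Δλ = 65.96° (east) — crosses 180°.
Leg 2: -119.98° → +119.43°, shortest Δλ = -120.59° (west) — crosses 180°.
Leg 3: +119.43° → -91.97°, shortest Δλ = 148.6° (east) — crosses 180°.
Leg 4: -91.97° → -83.10°, shortest Δλ = 8.87° (east) — does not cross 180°.
Total crossings: 3.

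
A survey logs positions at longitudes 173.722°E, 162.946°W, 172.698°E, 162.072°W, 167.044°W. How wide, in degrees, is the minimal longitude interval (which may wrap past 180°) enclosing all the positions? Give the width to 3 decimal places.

Sort the longitudes: -167.044°, -162.946°, -162.072°, +172.698°, +173.722°.
Eastward gaps between consecutive values (wrapping around): 4.098°, 0.874°, 334.770°, 1.024°, 19.234°.
Largest gap = 334.770° ⇒ minimal covering band is its complement: 360° − 334.770° = 25.230°.
Band runs from +172.698° eastward to -162.072°, crossing the antimeridian.

25.230°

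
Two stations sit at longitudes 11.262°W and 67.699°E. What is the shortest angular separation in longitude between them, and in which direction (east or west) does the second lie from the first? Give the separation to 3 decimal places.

78.961° east

Raw difference: 67.699 − -11.262 = 78.961°.
Normalise into (−180°, 180°]: 78.961° stays 78.961°.
Positive ⇒ the second point lies to the east; separation 78.961°.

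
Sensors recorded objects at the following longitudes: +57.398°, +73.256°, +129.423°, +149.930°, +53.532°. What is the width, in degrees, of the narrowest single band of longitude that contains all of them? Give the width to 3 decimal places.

96.398°

Sort the longitudes: +53.532°, +57.398°, +73.256°, +129.423°, +149.930°.
Eastward gaps between consecutive values (wrapping around): 3.866°, 15.858°, 56.167°, 20.507°, 263.602°.
Largest gap = 263.602° ⇒ minimal covering band is its complement: 360° − 263.602° = 96.398°.
Band runs from +53.532° eastward to +149.930°.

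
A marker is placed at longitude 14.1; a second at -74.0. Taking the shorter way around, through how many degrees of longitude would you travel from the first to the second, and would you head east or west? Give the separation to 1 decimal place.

88.1° west

Raw difference: -74.0 − 14.1 = -88.1°.
Normalise into (−180°, 180°]: -88.1° stays -88.1°.
Negative ⇒ the second point lies to the west; separation 88.1°.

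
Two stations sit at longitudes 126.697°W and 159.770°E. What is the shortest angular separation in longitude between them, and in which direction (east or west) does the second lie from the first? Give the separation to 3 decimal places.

73.533° west

Raw difference: 159.770 − -126.697 = 286.467°.
Normalise into (−180°, 180°]: 286.467° − 360° = -73.533°.
Negative ⇒ the second point lies to the west; separation 73.533°.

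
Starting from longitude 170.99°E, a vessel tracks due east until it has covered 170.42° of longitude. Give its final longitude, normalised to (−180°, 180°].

18.59°W

Start at +170.99°; shift +170.42° → +341.41°.
+341.41° lies outside (−180°, 180°]; subtract 360° → -18.59°.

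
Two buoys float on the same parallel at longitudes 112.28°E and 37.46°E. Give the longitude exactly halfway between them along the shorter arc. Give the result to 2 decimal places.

Signed shortest Δλ from +112.28° to +37.46° is -74.82°.
Midpoint longitude = +112.28° + (-74.82°)/2 = +112.28° − 37.41° = +74.87°.

74.87°E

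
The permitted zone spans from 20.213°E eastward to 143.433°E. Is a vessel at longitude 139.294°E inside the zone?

Yes

Band width going east from +20.213° to +143.433°: ((143.433 − 20.213) mod 360) = 123.220°.
Offset of +139.294° east of the west edge: ((139.294 − 20.213) mod 360) = 119.081°.
119.081° ≤ 123.220° ⇒ inside.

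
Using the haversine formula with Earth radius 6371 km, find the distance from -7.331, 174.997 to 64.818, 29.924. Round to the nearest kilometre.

13063 km

Δλ = 29.924 − 174.997 = -145.073°.
Δφ = 64.818 − -7.331 = 72.149°.
a = sin²(Δφ/2) + cos φ₁ · cos φ₂ · sin²(Δλ/2) = 0.730739.
c = 2·atan2(√a, √(1−a)) = 2.05046 rad → d = 6371·c ≈ 13063.46 km.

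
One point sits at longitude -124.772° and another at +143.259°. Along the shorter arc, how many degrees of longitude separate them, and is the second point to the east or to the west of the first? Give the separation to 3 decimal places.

Raw difference: 143.259 − -124.772 = 268.031°.
Normalise into (−180°, 180°]: 268.031° − 360° = -91.969°.
Negative ⇒ the second point lies to the west; separation 91.969°.

91.969° west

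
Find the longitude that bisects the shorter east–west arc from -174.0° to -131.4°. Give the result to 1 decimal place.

-152.7°

Signed shortest Δλ from -174.0° to -131.4° is +42.6°.
Midpoint longitude = -174.0° + (+42.6°)/2 = -174.0° + 21.3° = -152.7°.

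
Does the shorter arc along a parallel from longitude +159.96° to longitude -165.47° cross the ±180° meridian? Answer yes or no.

Naïve |-165.47 − 159.96| = 325.43° > 180°, so the shorter arc goes the other way round — across 180°.
Signed shortest Δλ = ((-165.47 − 159.96 + 180) mod 360) − 180 = 34.57°.
Going east by 34.57° from +159.96° passes through 180° before reaching -165.47°.

Yes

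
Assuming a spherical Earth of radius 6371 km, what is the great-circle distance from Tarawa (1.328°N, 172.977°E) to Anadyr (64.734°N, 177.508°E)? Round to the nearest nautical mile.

3812 nmi

Δλ = 177.508 − 172.977 = 4.531°.
Δφ = 64.734 − 1.328 = 63.406°.
a = sin²(Δφ/2) + cos φ₁ · cos φ₂ · sin²(Δλ/2) = 0.276834.
c = 2·atan2(√a, √(1−a)) = 1.10813 rad → d = 6371·c ≈ 7059.92 km ≈ 3812.05 nmi.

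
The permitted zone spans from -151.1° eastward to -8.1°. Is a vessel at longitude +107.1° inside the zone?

No

Band width going east from -151.1° to -8.1°: ((-8.1 − -151.1) mod 360) = 143.0°.
Offset of +107.1° east of the west edge: ((107.1 − -151.1) mod 360) = 258.2°.
258.2° > 143.0° ⇒ outside.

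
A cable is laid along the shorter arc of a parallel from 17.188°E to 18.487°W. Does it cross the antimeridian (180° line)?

No

Signed shortest Δλ = ((-18.487 − 17.188 + 180) mod 360) − 180 = -35.675°.
Going west by 35.675° from +17.188° reaches -18.487° without touching 180°.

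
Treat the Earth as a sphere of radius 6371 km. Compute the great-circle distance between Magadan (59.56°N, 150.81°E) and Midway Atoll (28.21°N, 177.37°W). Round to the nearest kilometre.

4237 km

Δλ = -177.37 − 150.81 = -328.18°; wrapped into (−180°, 180°]: 31.82°.
Δφ = 28.21 − 59.56 = -31.35°.
a = sin²(Δφ/2) + cos φ₁ · cos φ₂ · sin²(Δλ/2) = 0.106547.
c = 2·atan2(√a, √(1−a)) = 0.66502 rad → d = 6371·c ≈ 4236.82 km.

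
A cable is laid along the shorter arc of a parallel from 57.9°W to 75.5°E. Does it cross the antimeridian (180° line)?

Signed shortest Δλ = ((75.5 − -57.9 + 180) mod 360) − 180 = 133.4°.
Going east by 133.4° from -57.9° reaches +75.5° without touching 180°.

No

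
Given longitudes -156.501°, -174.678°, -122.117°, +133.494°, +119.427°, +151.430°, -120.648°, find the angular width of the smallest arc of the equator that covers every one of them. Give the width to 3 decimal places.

119.925°

Sort the longitudes: -174.678°, -156.501°, -122.117°, -120.648°, +119.427°, +133.494°, +151.430°.
Eastward gaps between consecutive values (wrapping around): 18.177°, 34.384°, 1.469°, 240.075°, 14.067°, 17.936°, 33.892°.
Largest gap = 240.075° ⇒ minimal covering band is its complement: 360° − 240.075° = 119.925°.
Band runs from +119.427° eastward to -120.648°, crossing the antimeridian.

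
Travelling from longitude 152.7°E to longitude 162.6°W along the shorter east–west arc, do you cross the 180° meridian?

Yes

Naïve |-162.6 − 152.7| = 315.3° > 180°, so the shorter arc goes the other way round — across 180°.
Signed shortest Δλ = ((-162.6 − 152.7 + 180) mod 360) − 180 = 44.7°.
Going east by 44.7° from +152.7° passes through 180° before reaching -162.6°.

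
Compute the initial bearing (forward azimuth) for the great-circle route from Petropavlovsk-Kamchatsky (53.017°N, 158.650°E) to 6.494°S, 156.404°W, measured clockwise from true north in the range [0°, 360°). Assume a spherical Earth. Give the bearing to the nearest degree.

132°

Δλ = -156.404 − 158.650 = -315.054°; wrapped into (−180°, 180°]: 44.946°.
θ = atan2( sin Δλ · cos φ₂ , cos φ₁ · sin φ₂ − sin φ₁ · cos φ₂ · cos Δλ )
  = atan2(0.70191, -0.62979) = 131.900° → normalised to [0°, 360°): 131.900°.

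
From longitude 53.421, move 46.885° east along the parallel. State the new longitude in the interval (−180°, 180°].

+100.306°

Start at +53.421°; shift +46.885° → +100.306°.
+100.306° already lies in (−180°, 180°].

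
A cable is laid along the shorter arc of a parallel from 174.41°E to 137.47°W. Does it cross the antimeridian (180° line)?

Naïve |-137.47 − 174.41| = 311.88° > 180°, so the shorter arc goes the other way round — across 180°.
Signed shortest Δλ = ((-137.47 − 174.41 + 180) mod 360) − 180 = 48.12°.
Going east by 48.12° from +174.41° passes through 180° before reaching -137.47°.

Yes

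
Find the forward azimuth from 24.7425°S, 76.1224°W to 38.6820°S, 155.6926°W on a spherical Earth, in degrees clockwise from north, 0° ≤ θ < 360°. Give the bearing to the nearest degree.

236°

Δλ = -155.6926 − -76.1224 = -79.5702°.
θ = atan2( sin Δλ · cos φ₂ , cos φ₁ · sin φ₂ − sin φ₁ · cos φ₂ · cos Δλ )
  = atan2(-0.76773, -0.50847) = -123.517° → normalised to [0°, 360°): 236.483°.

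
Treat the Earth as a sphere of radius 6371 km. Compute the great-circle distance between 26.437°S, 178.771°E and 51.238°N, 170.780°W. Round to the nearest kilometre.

Δλ = -170.780 − 178.771 = -349.551°; wrapped into (−180°, 180°]: 10.449°.
Δφ = 51.238 − -26.437 = 77.675°.
a = sin²(Δφ/2) + cos φ₁ · cos φ₂ · sin²(Δλ/2) = 0.397920.
c = 2·atan2(√a, √(1−a)) = 1.36519 rad → d = 6371·c ≈ 8697.63 km.

8698 km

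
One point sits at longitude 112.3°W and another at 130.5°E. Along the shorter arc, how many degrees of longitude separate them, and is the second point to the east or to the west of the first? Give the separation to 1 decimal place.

Raw difference: 130.5 − -112.3 = 242.8°.
Normalise into (−180°, 180°]: 242.8° − 360° = -117.2°.
Negative ⇒ the second point lies to the west; separation 117.2°.

117.2° west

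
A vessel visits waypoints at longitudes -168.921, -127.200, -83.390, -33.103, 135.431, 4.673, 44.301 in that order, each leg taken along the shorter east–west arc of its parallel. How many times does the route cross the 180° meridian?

0

Leg 1: -168.921° → -127.200°, shortest Δλ = 41.721° (east) — does not cross 180°.
Leg 2: -127.200° → -83.390°, shortest Δλ = 43.81° (east) — does not cross 180°.
Leg 3: -83.390° → -33.103°, shortest Δλ = 50.287° (east) — does not cross 180°.
Leg 4: -33.103° → +135.431°, shortest Δλ = 168.534° (east) — does not cross 180°.
Leg 5: +135.431° → +4.673°, shortest Δλ = -130.758° (west) — does not cross 180°.
Leg 6: +4.673° → +44.301°, shortest Δλ = 39.628° (east) — does not cross 180°.
Total crossings: 0.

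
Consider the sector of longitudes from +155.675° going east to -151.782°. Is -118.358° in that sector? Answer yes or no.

No

Band width going east from +155.675° to -151.782°: ((-151.782 − 155.675) mod 360) = 52.543°.
Offset of -118.358° east of the west edge: ((-118.358 − 155.675) mod 360) = 85.967°.
85.967° > 52.543° ⇒ outside.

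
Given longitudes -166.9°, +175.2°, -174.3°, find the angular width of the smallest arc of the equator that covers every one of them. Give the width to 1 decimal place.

Sort the longitudes: -174.3°, -166.9°, +175.2°.
Eastward gaps between consecutive values (wrapping around): 7.4°, 342.1°, 10.5°.
Largest gap = 342.1° ⇒ minimal covering band is its complement: 360° − 342.1° = 17.9°.
Band runs from +175.2° eastward to -166.9°, crossing the antimeridian.

17.9°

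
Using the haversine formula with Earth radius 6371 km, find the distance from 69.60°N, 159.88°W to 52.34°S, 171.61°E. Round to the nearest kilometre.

Δλ = 171.61 − -159.88 = 331.49°; wrapped into (−180°, 180°]: -28.51°.
Δφ = -52.34 − 69.60 = -121.94°.
a = sin²(Δφ/2) + cos φ₁ · cos φ₂ · sin²(Δλ/2) = 0.777428.
c = 2·atan2(√a, √(1−a)) = 2.15899 rad → d = 6371·c ≈ 13754.91 km.

13755 km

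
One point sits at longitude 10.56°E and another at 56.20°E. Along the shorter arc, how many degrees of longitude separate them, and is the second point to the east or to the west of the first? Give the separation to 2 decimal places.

Raw difference: 56.20 − 10.56 = 45.64°.
Normalise into (−180°, 180°]: 45.64° stays 45.64°.
Positive ⇒ the second point lies to the east; separation 45.64°.

45.64° east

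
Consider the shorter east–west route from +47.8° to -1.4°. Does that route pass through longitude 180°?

Signed shortest Δλ = ((-1.4 − 47.8 + 180) mod 360) − 180 = -49.2°.
Going west by 49.2° from +47.8° reaches -1.4° without touching 180°.

No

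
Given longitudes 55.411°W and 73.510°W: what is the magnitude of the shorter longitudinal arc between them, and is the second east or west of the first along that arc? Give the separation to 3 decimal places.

Raw difference: -73.510 − -55.411 = -18.099°.
Normalise into (−180°, 180°]: -18.099° stays -18.099°.
Negative ⇒ the second point lies to the west; separation 18.099°.

18.099° west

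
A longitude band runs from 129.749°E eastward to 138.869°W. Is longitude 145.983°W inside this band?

Yes

Band width going east from +129.749° to -138.869°: ((-138.869 − 129.749) mod 360) = 91.382°.
Offset of -145.983° east of the west edge: ((-145.983 − 129.749) mod 360) = 84.268°.
84.268° ≤ 91.382° ⇒ inside.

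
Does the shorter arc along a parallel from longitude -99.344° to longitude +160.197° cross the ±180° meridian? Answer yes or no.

Naïve |160.197 − -99.344| = 259.541° > 180°, so the shorter arc goes the other way round — across 180°.
Signed shortest Δλ = ((160.197 − -99.344 + 180) mod 360) − 180 = -100.459°.
Going west by 100.459° from -99.344° passes through 180° before reaching +160.197°.

Yes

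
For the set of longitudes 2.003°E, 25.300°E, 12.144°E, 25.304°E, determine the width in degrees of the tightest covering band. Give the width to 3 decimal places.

23.301°

Sort the longitudes: +2.003°, +12.144°, +25.300°, +25.304°.
Eastward gaps between consecutive values (wrapping around): 10.141°, 13.156°, 0.004°, 336.699°.
Largest gap = 336.699° ⇒ minimal covering band is its complement: 360° − 336.699° = 23.301°.
Band runs from +2.003° eastward to +25.304°.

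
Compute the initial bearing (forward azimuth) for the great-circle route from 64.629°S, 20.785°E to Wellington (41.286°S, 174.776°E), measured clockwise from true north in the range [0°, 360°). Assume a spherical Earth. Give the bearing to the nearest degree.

Δλ = 174.776 − 20.785 = 153.991°.
θ = atan2( sin Δλ · cos φ₂ , cos φ₁ · sin φ₂ − sin φ₁ · cos φ₂ · cos Δλ )
  = atan2(0.32951, -0.89291) = 159.744° → normalised to [0°, 360°): 159.744°.

160°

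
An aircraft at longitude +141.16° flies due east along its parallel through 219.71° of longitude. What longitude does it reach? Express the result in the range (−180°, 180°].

+0.87°

Start at +141.16°; shift +219.71° → +360.87°.
+360.87° lies outside (−180°, 180°]; subtract 360° → +0.87°.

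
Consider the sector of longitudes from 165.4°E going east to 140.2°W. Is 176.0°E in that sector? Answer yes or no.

Yes

Band width going east from +165.4° to -140.2°: ((-140.2 − 165.4) mod 360) = 54.4°.
Offset of +176.0° east of the west edge: ((176.0 − 165.4) mod 360) = 10.6°.
10.6° ≤ 54.4° ⇒ inside.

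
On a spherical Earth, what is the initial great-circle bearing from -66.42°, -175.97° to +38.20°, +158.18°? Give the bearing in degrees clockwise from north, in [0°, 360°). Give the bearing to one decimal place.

339.1°

Δλ = 158.18 − -175.97 = 334.15°; wrapped into (−180°, 180°]: -25.85°.
θ = atan2( sin Δλ · cos φ₂ , cos φ₁ · sin φ₂ − sin φ₁ · cos φ₂ · cos Δλ )
  = atan2(-0.34265, 0.89555) = -20.937° → normalised to [0°, 360°): 339.063°.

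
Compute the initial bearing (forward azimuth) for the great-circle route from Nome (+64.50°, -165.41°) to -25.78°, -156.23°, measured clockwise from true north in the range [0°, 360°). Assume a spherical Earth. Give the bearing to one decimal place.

171.7°

Δλ = -156.23 − -165.41 = 9.18°.
θ = atan2( sin Δλ · cos φ₂ , cos φ₁ · sin φ₂ − sin φ₁ · cos φ₂ · cos Δλ )
  = atan2(0.14366, -0.98958) = 171.740° → normalised to [0°, 360°): 171.740°.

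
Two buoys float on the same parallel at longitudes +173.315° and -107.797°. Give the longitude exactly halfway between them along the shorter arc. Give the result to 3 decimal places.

Signed shortest Δλ from +173.315° to -107.797° is +78.888°.
Midpoint longitude = +173.315° + (+78.888°)/2 = +173.315° + 39.444° = +212.759°.
Normalise into (−180°, 180°]: -147.241°.
(The naïve average (+173.315 + -107.797)/2 = 32.759° is on the wrong side of the globe.)

-147.241°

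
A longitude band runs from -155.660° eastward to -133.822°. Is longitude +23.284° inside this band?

No

Band width going east from -155.660° to -133.822°: ((-133.822 − -155.660) mod 360) = 21.838°.
Offset of +23.284° east of the west edge: ((23.284 − -155.660) mod 360) = 178.944°.
178.944° > 21.838° ⇒ outside.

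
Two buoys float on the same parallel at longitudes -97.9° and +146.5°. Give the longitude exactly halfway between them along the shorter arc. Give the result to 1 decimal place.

Signed shortest Δλ from -97.9° to +146.5° is -115.6°.
Midpoint longitude = -97.9° + (-115.6°)/2 = -97.9° − 57.8° = -155.7°.
(The naïve average (-97.9 + +146.5)/2 = 24.3° is on the wrong side of the globe.)

-155.7°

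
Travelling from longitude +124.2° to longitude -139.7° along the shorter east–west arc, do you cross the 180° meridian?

Yes

Naïve |-139.7 − 124.2| = 263.9° > 180°, so the shorter arc goes the other way round — across 180°.
Signed shortest Δλ = ((-139.7 − 124.2 + 180) mod 360) − 180 = 96.1°.
Going east by 96.1° from +124.2° passes through 180° before reaching -139.7°.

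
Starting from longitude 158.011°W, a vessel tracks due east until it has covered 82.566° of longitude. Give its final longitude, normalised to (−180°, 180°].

Start at -158.011°; shift +82.566° → -75.445°.
-75.445° already lies in (−180°, 180°].

75.445°W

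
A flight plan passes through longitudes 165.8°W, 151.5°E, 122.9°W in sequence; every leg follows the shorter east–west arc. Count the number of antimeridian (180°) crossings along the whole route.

Leg 1: -165.8° → +151.5°, shortest Δλ = -42.7° (west) — crosses 180°.
Leg 2: +151.5° → -122.9°, shortest Δλ = 85.6° (east) — crosses 180°.
Total crossings: 2.

2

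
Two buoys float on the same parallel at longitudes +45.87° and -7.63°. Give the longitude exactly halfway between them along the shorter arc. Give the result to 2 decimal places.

+19.12°

Signed shortest Δλ from +45.87° to -7.63° is -53.50°.
Midpoint longitude = +45.87° + (-53.50°)/2 = +45.87° − 26.75° = +19.12°.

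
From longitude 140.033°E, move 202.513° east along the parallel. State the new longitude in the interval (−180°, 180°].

17.454°W

Start at +140.033°; shift +202.513° → +342.546°.
+342.546° lies outside (−180°, 180°]; subtract 360° → -17.454°.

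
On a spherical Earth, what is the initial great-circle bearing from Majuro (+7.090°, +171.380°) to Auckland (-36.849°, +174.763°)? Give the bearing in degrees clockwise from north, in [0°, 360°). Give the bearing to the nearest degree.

176°

Δλ = 174.763 − 171.380 = 3.383°.
θ = atan2( sin Δλ · cos φ₂ , cos φ₁ · sin φ₂ − sin φ₁ · cos φ₂ · cos Δλ )
  = atan2(0.04722, -0.69372) = 176.106° → normalised to [0°, 360°): 176.106°.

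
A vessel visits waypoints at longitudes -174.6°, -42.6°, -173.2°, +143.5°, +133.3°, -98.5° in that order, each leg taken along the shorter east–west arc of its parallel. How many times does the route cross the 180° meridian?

Leg 1: -174.6° → -42.6°, shortest Δλ = 132.0° (east) — does not cross 180°.
Leg 2: -42.6° → -173.2°, shortest Δλ = -130.6° (west) — does not cross 180°.
Leg 3: -173.2° → +143.5°, shortest Δλ = -43.3° (west) — crosses 180°.
Leg 4: +143.5° → +133.3°, shortest Δλ = -10.2° (west) — does not cross 180°.
Leg 5: +133.3° → -98.5°, shortest Δλ = 128.2° (east) — crosses 180°.
Total crossings: 2.

2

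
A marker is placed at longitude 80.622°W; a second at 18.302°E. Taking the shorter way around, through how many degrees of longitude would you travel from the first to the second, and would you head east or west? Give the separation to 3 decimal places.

Raw difference: 18.302 − -80.622 = 98.924°.
Normalise into (−180°, 180°]: 98.924° stays 98.924°.
Positive ⇒ the second point lies to the east; separation 98.924°.

98.924° east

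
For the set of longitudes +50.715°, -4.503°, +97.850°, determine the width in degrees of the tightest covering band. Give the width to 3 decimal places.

102.353°

Sort the longitudes: -4.503°, +50.715°, +97.850°.
Eastward gaps between consecutive values (wrapping around): 55.218°, 47.135°, 257.647°.
Largest gap = 257.647° ⇒ minimal covering band is its complement: 360° − 257.647° = 102.353°.
Band runs from -4.503° eastward to +97.850°.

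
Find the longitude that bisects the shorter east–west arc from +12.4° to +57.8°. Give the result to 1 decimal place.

+35.1°

Signed shortest Δλ from +12.4° to +57.8° is +45.4°.
Midpoint longitude = +12.4° + (+45.4°)/2 = +12.4° + 22.7° = +35.1°.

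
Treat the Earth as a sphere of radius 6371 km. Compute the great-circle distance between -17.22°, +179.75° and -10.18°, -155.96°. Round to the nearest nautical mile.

1477 nmi

Δλ = -155.96 − 179.75 = -335.71°; wrapped into (−180°, 180°]: 24.29°.
Δφ = -10.18 − -17.22 = 7.04°.
a = sin²(Δφ/2) + cos φ₁ · cos φ₂ · sin²(Δλ/2) = 0.045382.
c = 2·atan2(√a, √(1−a)) = 0.42935 rad → d = 6371·c ≈ 2735.41 km ≈ 1477.00 nmi.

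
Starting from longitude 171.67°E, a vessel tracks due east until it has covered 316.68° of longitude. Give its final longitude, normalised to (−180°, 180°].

128.35°E

Start at +171.67°; shift +316.68° → +488.35°.
+488.35° lies outside (−180°, 180°]; subtract 360° → +128.35°.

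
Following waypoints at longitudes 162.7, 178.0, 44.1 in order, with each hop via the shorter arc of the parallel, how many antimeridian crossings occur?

Leg 1: +162.7° → +178.0°, shortest Δλ = 15.3° (east) — does not cross 180°.
Leg 2: +178.0° → +44.1°, shortest Δλ = -133.9° (west) — does not cross 180°.
Total crossings: 0.

0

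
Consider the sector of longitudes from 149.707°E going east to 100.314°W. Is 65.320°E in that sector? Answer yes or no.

No

Band width going east from +149.707° to -100.314°: ((-100.314 − 149.707) mod 360) = 109.979°.
Offset of +65.320° east of the west edge: ((65.320 − 149.707) mod 360) = 275.613°.
275.613° > 109.979° ⇒ outside.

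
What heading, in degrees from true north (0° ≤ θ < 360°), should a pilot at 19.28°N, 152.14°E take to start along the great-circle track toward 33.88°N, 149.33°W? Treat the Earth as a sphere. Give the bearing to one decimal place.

61.6°

Δλ = -149.33 − 152.14 = -301.47°; wrapped into (−180°, 180°]: 58.53°.
θ = atan2( sin Δλ · cos φ₂ , cos φ₁ · sin φ₂ − sin φ₁ · cos φ₂ · cos Δλ )
  = atan2(0.70809, 0.38309) = 61.586° → normalised to [0°, 360°): 61.586°.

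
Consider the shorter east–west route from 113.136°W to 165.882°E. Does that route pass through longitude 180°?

Naïve |165.882 − -113.136| = 279.018° > 180°, so the shorter arc goes the other way round — across 180°.
Signed shortest Δλ = ((165.882 − -113.136 + 180) mod 360) − 180 = -80.982°.
Going west by 80.982° from -113.136° passes through 180° before reaching +165.882°.

Yes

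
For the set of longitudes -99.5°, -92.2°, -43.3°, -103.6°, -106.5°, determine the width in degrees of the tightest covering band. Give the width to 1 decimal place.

Sort the longitudes: -106.5°, -103.6°, -99.5°, -92.2°, -43.3°.
Eastward gaps between consecutive values (wrapping around): 2.9°, 4.1°, 7.3°, 48.9°, 296.8°.
Largest gap = 296.8° ⇒ minimal covering band is its complement: 360° − 296.8° = 63.2°.
Band runs from -106.5° eastward to -43.3°.

63.2°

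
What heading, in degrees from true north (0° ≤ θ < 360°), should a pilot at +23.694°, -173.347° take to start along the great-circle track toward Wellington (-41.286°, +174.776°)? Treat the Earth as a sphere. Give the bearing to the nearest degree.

190°

Δλ = 174.776 − -173.347 = 348.123°; wrapped into (−180°, 180°]: -11.877°.
θ = atan2( sin Δλ · cos φ₂ , cos φ₁ · sin φ₂ − sin φ₁ · cos φ₂ · cos Δλ )
  = atan2(-0.15465, -0.89970) = -170.247° → normalised to [0°, 360°): 189.753°.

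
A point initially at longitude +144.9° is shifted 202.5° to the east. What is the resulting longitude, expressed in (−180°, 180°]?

-12.6°

Start at +144.9°; shift +202.5° → +347.4°.
+347.4° lies outside (−180°, 180°]; subtract 360° → -12.6°.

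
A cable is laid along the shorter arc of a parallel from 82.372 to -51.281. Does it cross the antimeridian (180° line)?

No

Signed shortest Δλ = ((-51.281 − 82.372 + 180) mod 360) − 180 = -133.653°.
Going west by 133.653° from +82.372° reaches -51.281° without touching 180°.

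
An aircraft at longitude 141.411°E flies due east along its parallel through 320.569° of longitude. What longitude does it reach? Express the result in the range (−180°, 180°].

101.980°E

Start at +141.411°; shift +320.569° → +461.980°.
+461.980° lies outside (−180°, 180°]; subtract 360° → +101.980°.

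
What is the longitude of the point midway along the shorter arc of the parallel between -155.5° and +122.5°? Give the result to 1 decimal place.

Signed shortest Δλ from -155.5° to +122.5° is -82.0°.
Midpoint longitude = -155.5° + (-82.0°)/2 = -155.5° − 41.0° = -196.5°.
Normalise into (−180°, 180°]: +163.5°.
(The naïve average (-155.5 + +122.5)/2 = -16.5° is on the wrong side of the globe.)

+163.5°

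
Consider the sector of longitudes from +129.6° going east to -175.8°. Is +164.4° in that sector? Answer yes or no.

Yes

Band width going east from +129.6° to -175.8°: ((-175.8 − 129.6) mod 360) = 54.6°.
Offset of +164.4° east of the west edge: ((164.4 − 129.6) mod 360) = 34.8°.
34.8° ≤ 54.6° ⇒ inside.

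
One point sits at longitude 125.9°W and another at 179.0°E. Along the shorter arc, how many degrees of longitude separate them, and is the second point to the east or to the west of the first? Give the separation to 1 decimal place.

Raw difference: 179.0 − -125.9 = 304.9°.
Normalise into (−180°, 180°]: 304.9° − 360° = -55.1°.
Negative ⇒ the second point lies to the west; separation 55.1°.

55.1° west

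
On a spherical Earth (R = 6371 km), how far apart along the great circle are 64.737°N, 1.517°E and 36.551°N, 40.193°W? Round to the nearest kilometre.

4158 km

Δλ = -40.193 − 1.517 = -41.710°.
Δφ = 36.551 − 64.737 = -28.186°.
a = sin²(Δφ/2) + cos φ₁ · cos φ₂ · sin²(Δλ/2) = 0.102742.
c = 2·atan2(√a, √(1−a)) = 0.65258 rad → d = 6371·c ≈ 4157.62 km.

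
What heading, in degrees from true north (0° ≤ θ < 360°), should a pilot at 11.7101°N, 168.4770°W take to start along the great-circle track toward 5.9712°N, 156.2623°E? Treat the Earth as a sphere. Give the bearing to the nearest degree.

264°

Δλ = 156.2623 − -168.4770 = 324.7393°; wrapped into (−180°, 180°]: -35.2607°.
θ = atan2( sin Δλ · cos φ₂ , cos φ₁ · sin φ₂ − sin φ₁ · cos φ₂ · cos Δλ )
  = atan2(-0.57417, -0.06296) = -96.258° → normalised to [0°, 360°): 263.742°.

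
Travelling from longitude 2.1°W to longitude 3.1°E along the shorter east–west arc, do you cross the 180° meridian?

No

Signed shortest Δλ = ((3.1 − -2.1 + 180) mod 360) − 180 = 5.2°.
Going east by 5.2° from -2.1° reaches +3.1° without touching 180°.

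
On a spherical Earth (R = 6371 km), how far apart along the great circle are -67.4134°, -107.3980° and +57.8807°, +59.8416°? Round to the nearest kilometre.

18776 km

Δλ = 59.8416 − -107.3980 = 167.2396°.
Δφ = 57.8807 − -67.4134 = 125.2941°.
a = sin²(Δφ/2) + cos φ₁ · cos φ₂ · sin²(Δλ/2) = 0.990574.
c = 2·atan2(√a, √(1−a)) = 2.94711 rad → d = 6371·c ≈ 18776.04 km.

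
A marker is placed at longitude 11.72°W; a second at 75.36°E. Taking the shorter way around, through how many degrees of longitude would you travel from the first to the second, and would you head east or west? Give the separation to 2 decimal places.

Raw difference: 75.36 − -11.72 = 87.08°.
Normalise into (−180°, 180°]: 87.08° stays 87.08°.
Positive ⇒ the second point lies to the east; separation 87.08°.

87.08° east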